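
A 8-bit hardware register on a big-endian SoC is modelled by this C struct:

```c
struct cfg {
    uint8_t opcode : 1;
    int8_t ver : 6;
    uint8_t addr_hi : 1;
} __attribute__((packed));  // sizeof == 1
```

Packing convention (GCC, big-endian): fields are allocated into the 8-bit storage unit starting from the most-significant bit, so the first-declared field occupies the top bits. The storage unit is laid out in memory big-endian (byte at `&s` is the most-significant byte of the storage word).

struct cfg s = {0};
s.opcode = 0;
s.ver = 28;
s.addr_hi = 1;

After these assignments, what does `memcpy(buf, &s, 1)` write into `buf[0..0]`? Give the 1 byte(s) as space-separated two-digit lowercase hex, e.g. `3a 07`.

[7+:1] opcode=0 & 0x1 = 0x0; word=0x00
[1+:6] ver=28 & 0x3f = 0x1c; word=0x38
[0+:1] addr_hi=1 & 0x1 = 0x1; word=0x39
word = 0x39 → big-endian bytes:
  [0]=0x39

39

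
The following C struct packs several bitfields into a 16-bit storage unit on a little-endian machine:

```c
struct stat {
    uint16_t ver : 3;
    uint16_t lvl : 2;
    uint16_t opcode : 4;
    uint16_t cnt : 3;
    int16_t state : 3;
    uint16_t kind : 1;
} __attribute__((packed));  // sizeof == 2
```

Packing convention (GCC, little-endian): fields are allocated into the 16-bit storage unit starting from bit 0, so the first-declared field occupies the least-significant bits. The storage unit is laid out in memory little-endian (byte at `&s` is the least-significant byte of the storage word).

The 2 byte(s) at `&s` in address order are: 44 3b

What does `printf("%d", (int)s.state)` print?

[0]=0x44 [1]=0x3b (little-endian) → word 0x3b44
ver [0+:3] = (word>>0) & 0x7 = 4
lvl [3+:2] = (word>>3) & 0x3 = 0
opcode [5+:4] = (word>>5) & 0xf = 10
cnt [9+:3] = (word>>9) & 0x7 = 5
state [12+:3] = (word>>12) & 0x7 = 3  ←
kind [15+:1] = (word>>15) & 0x1 = 0
state signed 3b, MSB=0: value = 3

3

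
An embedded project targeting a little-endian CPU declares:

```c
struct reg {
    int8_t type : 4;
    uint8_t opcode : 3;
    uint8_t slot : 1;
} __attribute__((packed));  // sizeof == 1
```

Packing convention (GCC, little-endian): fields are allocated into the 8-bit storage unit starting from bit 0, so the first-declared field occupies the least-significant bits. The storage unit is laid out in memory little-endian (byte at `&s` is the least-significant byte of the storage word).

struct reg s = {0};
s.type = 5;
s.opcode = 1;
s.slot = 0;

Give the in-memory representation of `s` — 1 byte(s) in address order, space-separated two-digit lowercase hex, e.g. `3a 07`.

[0+:4] type=5 & 0xf = 0x5; word=0x05
[4+:3] opcode=1 & 0x7 = 0x1; word=0x15
[7+:1] slot=0 & 0x1 = 0x0; word=0x15
word = 0x15 → little-endian bytes:
  [0]=0x15

15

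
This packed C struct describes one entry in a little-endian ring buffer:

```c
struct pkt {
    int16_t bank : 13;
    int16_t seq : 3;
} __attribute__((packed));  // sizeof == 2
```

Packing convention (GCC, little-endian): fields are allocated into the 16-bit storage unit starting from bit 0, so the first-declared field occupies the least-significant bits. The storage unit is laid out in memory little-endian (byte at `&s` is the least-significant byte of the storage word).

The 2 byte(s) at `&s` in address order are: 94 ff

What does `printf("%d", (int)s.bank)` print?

-108

[0]=0x94 [1]=0xff (little-endian) → word 0xff94
bank [0+:13] = (word>>0) & 0x1fff = 8084  ←
seq [13+:3] = (word>>13) & 0x7 = 7
bank signed 13b, MSB=1: 8084 - 8192 = -108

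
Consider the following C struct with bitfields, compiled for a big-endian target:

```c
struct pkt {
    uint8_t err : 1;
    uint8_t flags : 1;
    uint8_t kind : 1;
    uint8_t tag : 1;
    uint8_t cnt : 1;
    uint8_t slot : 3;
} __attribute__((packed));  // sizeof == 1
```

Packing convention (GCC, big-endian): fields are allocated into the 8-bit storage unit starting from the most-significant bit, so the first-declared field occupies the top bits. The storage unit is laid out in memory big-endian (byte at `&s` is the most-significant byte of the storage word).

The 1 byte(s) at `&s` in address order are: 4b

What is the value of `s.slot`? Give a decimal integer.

[0]=0x4b (big-endian) → word 0x4b
err:1 @ bit 7 → (0x4b>>7)&0x1 = 0x0
flags:1 @ bit 6 → (0x4b>>6)&0x1 = 0x1
kind:1 @ bit 5 → (0x4b>>5)&0x1 = 0x0
tag:1 @ bit 4 → (0x4b>>4)&0x1 = 0x0
cnt:1 @ bit 3 → (0x4b>>3)&0x1 = 0x1
slot:3 @ bit 0 → (0x4b>>0)&0x7 = 0x3  ←

3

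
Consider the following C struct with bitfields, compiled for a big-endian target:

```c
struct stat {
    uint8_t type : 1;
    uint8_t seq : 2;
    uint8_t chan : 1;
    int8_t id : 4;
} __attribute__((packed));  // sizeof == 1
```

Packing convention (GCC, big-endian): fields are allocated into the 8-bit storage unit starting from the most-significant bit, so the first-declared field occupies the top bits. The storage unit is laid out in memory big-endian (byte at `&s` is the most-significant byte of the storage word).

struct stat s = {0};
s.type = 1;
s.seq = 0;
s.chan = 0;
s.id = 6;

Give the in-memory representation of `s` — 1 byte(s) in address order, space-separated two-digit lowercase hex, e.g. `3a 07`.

86

type (1b) val=1 bits=0x1 at bit 7: 0x80
seq (2b) val=0 bits=0x0 at bit 5: 0x80
chan (1b) val=0 bits=0x0 at bit 4: 0x80
id (4b) val=6 bits=0x6 at bit 0: 0x86
word = 0x86 → big-endian bytes:
  [0]=0x86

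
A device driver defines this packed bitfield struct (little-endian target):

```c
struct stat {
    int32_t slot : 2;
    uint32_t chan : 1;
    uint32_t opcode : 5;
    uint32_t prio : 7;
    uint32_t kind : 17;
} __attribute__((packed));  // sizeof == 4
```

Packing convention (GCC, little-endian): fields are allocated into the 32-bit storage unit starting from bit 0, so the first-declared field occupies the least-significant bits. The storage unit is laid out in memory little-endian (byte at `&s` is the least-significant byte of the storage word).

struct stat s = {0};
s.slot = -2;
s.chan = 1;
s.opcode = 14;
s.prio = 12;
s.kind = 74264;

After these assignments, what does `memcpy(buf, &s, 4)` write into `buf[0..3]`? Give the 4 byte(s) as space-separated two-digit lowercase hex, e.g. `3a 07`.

[0+:2] slot=-2 & 0x3 = 0x2; word=0x00000002
[2+:1] chan=1 & 0x1 = 0x1; word=0x00000006
[3+:5] opcode=14 & 0x1f = 0xe; word=0x00000076
[8+:7] prio=12 & 0x7f = 0xc; word=0x00000c76
[15+:17] kind=74264 & 0x1ffff = 0x12218; word=0x910c0c76
word = 0x910c0c76 → little-endian bytes:
  [0]=0x76  [1]=0x0c  [2]=0x0c  [3]=0x91

76 0c 0c 91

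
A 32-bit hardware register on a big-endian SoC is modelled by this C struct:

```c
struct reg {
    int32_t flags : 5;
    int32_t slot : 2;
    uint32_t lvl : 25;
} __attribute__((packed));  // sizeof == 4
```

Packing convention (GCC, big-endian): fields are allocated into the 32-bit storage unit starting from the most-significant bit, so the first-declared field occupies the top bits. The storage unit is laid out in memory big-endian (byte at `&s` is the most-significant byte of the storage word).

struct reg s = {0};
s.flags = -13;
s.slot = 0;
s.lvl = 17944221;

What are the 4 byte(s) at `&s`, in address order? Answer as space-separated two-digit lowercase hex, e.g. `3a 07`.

[27+:5] flags=-13 & 0x1f = 0x13; word=0x98000000
[25+:2] slot=0 & 0x3 = 0x0; word=0x98000000
[0+:25] lvl=17944221 & 0x1ffffff = 0x111ce9d; word=0x9911ce9d
word = 0x9911ce9d → big-endian bytes:
  [0]=0x99  [1]=0x11  [2]=0xce  [3]=0x9d

99 11 ce 9d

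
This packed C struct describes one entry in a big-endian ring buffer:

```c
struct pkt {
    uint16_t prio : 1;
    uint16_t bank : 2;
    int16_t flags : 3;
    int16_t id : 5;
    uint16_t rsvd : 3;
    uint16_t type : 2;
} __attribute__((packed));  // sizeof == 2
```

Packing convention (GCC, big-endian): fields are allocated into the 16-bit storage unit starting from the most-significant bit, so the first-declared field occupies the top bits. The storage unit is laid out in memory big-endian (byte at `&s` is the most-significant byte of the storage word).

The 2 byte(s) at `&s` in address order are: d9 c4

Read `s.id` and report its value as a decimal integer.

14

[0]=0xd9 [1]=0xc4 (big-endian) → word 0xd9c4
prio:1 @ bit 15 → (0xd9c4>>15)&0x1 = 0x1
bank:2 @ bit 13 → (0xd9c4>>13)&0x3 = 0x2
flags:3 @ bit 10 → (0xd9c4>>10)&0x7 = 0x6
id:5 @ bit 5 → (0xd9c4>>5)&0x1f = 0xe  ←
rsvd:3 @ bit 2 → (0xd9c4>>2)&0x7 = 0x1
type:2 @ bit 0 → (0xd9c4>>0)&0x3 = 0x0
id signed 5b, MSB=0: value = 14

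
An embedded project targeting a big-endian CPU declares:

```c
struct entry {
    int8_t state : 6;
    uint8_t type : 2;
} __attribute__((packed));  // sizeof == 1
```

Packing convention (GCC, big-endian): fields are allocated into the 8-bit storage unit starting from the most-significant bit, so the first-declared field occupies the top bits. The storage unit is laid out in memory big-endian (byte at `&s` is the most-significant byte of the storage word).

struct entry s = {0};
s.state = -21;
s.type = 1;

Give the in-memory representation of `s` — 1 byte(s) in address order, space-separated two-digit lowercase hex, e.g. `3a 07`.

ad

[2+:6] state=-21 & 0x3f = 0x2b; word=0xac
[0+:2] type=1 & 0x3 = 0x1; word=0xad
word = 0xad → big-endian bytes:
  [0]=0xad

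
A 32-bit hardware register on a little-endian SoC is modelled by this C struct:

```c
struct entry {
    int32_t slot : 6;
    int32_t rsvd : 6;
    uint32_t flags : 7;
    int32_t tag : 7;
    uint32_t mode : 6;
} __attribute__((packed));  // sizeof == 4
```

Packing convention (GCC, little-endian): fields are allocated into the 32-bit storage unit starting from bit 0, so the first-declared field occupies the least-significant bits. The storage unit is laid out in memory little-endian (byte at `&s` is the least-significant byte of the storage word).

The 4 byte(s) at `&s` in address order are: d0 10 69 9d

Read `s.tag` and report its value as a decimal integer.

[0]=0xd0 [1]=0x10 [2]=0x69 [3]=0x9d (little-endian) → word 0x9d6910d0
slot:6 @ bit 0 → (0x9d6910d0>>0)&0x3f = 0x10
rsvd:6 @ bit 6 → (0x9d6910d0>>6)&0x3f = 0x3
flags:7 @ bit 12 → (0x9d6910d0>>12)&0x7f = 0x11
tag:7 @ bit 19 → (0x9d6910d0>>19)&0x7f = 0x2d  ←
mode:6 @ bit 26 → (0x9d6910d0>>26)&0x3f = 0x27
tag signed 7b, MSB=0: value = 45

45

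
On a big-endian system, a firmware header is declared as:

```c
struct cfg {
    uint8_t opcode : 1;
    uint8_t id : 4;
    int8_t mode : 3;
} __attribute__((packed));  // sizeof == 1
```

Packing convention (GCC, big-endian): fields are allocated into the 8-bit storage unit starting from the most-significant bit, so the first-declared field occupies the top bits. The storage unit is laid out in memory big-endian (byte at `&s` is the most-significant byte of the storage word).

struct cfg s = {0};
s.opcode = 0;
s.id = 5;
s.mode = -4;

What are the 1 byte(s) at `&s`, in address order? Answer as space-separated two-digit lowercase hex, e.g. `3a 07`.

2c

opcode (1b) val=0 bits=0x0 at bit 7: 0x00
id (4b) val=5 bits=0x5 at bit 3: 0x28
mode (3b) val=-4 bits=0x4 at bit 0: 0x2c
word = 0x2c → big-endian bytes:
  [0]=0x2c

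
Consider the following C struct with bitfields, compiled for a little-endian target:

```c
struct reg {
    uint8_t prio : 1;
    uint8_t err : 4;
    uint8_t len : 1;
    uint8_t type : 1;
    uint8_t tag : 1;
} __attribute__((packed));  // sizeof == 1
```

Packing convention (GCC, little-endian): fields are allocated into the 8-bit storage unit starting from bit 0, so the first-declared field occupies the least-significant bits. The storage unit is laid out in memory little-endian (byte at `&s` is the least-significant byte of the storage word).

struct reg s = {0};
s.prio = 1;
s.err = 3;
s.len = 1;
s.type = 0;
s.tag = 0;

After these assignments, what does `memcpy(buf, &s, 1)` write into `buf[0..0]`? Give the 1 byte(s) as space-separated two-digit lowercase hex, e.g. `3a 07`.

[0+:1] prio=1 & 0x1 = 0x1; word=0x01
[1+:4] err=3 & 0xf = 0x3; word=0x07
[5+:1] len=1 & 0x1 = 0x1; word=0x27
[6+:1] type=0 & 0x1 = 0x0; word=0x27
[7+:1] tag=0 & 0x1 = 0x0; word=0x27
word = 0x27 → little-endian bytes:
  [0]=0x27

27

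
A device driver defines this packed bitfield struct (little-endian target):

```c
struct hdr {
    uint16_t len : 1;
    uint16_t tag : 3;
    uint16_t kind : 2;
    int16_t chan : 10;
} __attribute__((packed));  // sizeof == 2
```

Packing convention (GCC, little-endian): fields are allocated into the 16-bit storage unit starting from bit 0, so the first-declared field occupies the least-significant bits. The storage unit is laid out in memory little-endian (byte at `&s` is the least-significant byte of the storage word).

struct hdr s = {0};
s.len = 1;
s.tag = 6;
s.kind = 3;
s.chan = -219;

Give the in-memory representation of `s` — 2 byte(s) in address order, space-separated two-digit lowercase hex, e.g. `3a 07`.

7d c9

len:1 = 1 → 0x1 << 0 → word 0x0001
tag:3 = 6 → 0x6 << 1 → word 0x000d
kind:2 = 3 → 0x3 << 4 → word 0x003d
chan:10 = -219 → 0x325 << 6 → word 0xc97d
word = 0xc97d → little-endian bytes:
  [0]=0x7d  [1]=0xc9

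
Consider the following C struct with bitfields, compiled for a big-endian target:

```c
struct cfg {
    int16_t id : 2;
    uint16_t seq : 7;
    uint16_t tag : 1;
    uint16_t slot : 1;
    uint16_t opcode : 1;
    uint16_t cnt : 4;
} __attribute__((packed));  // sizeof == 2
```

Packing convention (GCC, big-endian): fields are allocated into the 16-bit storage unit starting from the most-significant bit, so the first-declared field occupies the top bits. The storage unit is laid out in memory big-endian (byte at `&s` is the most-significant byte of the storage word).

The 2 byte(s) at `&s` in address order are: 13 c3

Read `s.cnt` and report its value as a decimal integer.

3

[0]=0x13 [1]=0xc3 (big-endian) → word 0x13c3
id [14+:2] = (word>>14) & 0x3 = 0
seq [7+:7] = (word>>7) & 0x7f = 39
tag [6+:1] = (word>>6) & 0x1 = 1
slot [5+:1] = (word>>5) & 0x1 = 0
opcode [4+:1] = (word>>4) & 0x1 = 0
cnt [0+:4] = (word>>0) & 0xf = 3  ←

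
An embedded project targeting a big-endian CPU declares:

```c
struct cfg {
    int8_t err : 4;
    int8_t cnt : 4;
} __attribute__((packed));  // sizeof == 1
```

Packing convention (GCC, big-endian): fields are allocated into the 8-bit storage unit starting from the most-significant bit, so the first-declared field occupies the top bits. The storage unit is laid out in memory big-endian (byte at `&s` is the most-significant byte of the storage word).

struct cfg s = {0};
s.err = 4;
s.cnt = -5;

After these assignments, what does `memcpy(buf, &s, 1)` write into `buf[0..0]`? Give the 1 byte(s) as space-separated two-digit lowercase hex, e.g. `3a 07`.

[4+:4] err=4 & 0xf = 0x4; word=0x40
[0+:4] cnt=-5 & 0xf = 0xb; word=0x4b
word = 0x4b → big-endian bytes:
  [0]=0x4b

4b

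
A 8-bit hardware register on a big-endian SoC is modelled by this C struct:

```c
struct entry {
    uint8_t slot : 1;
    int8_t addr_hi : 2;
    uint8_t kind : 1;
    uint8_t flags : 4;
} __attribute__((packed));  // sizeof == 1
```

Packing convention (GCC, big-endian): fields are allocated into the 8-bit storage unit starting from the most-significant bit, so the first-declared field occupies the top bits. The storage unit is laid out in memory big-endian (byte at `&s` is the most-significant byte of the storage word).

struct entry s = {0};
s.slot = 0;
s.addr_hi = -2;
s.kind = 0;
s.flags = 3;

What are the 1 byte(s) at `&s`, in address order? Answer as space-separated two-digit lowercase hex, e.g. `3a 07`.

slot (1b) val=0 bits=0x0 at bit 7: 0x00
addr_hi (2b) val=-2 bits=0x2 at bit 5: 0x40
kind (1b) val=0 bits=0x0 at bit 4: 0x40
flags (4b) val=3 bits=0x3 at bit 0: 0x43
word = 0x43 → big-endian bytes:
  [0]=0x43

43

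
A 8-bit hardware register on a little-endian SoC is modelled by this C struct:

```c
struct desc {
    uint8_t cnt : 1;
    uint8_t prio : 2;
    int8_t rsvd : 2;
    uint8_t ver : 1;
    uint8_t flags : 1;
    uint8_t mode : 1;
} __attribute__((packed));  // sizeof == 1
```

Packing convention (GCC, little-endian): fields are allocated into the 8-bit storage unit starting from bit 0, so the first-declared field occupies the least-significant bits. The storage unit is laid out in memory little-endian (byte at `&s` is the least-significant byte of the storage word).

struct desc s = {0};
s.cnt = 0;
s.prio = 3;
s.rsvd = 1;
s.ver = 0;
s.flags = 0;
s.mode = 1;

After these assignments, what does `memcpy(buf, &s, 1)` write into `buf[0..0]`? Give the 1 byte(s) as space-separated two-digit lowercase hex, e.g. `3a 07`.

8e

cnt:1 = 0 → 0x0 << 0 → word 0x00
prio:2 = 3 → 0x3 << 1 → word 0x06
rsvd:2 = 1 → 0x1 << 3 → word 0x0e
ver:1 = 0 → 0x0 << 5 → word 0x0e
flags:1 = 0 → 0x0 << 6 → word 0x0e
mode:1 = 1 → 0x1 << 7 → word 0x8e
word = 0x8e → little-endian bytes:
  [0]=0x8e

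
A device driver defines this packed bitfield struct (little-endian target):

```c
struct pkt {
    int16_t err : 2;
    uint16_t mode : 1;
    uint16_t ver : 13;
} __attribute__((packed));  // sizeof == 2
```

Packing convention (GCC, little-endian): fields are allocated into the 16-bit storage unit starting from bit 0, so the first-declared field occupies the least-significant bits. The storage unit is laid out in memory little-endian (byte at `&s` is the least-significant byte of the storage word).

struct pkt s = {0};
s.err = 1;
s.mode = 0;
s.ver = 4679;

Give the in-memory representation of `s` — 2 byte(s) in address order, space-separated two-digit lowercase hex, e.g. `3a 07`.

[0+:2] err=1 & 0x3 = 0x1; word=0x0001
[2+:1] mode=0 & 0x1 = 0x0; word=0x0001
[3+:13] ver=4679 & 0x1fff = 0x1247; word=0x9239
word = 0x9239 → little-endian bytes:
  [0]=0x39  [1]=0x92

39 92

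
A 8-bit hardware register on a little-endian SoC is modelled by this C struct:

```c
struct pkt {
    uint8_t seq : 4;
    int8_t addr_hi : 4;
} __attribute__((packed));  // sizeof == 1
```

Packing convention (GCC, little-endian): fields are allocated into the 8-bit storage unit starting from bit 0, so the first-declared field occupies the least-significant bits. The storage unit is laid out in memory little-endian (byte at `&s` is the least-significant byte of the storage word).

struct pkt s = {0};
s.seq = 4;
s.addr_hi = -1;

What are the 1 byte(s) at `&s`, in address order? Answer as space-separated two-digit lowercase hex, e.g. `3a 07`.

seq:4 = 4 → 0x4 << 0 → word 0x04
addr_hi:4 = -1 → 0xf << 4 → word 0xf4
word = 0xf4 → little-endian bytes:
  [0]=0xf4

f4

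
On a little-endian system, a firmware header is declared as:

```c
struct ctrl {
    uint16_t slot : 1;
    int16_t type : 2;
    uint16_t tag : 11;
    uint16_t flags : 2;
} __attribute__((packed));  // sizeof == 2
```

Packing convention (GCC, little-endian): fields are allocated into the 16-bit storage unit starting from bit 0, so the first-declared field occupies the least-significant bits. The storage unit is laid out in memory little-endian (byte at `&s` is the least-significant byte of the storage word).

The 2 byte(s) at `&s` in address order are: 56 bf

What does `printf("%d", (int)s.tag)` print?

2026

[0]=0x56 [1]=0xbf (little-endian) → word 0xbf56
slot:1 @ bit 0 → (0xbf56>>0)&0x1 = 0x0
type:2 @ bit 1 → (0xbf56>>1)&0x3 = 0x3
tag:11 @ bit 3 → (0xbf56>>3)&0x7ff = 0x7ea  ←
flags:2 @ bit 14 → (0xbf56>>14)&0x3 = 0x2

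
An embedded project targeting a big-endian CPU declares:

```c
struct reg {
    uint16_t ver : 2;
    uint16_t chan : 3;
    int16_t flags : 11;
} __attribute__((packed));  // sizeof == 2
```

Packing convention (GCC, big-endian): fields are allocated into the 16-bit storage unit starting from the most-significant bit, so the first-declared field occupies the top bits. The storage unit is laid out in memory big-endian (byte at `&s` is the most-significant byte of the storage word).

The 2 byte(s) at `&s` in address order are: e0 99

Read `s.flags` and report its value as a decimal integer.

[0]=0xe0 [1]=0x99 (big-endian) → word 0xe099
ver:2 @ bit 14 → (0xe099>>14)&0x3 = 0x3
chan:3 @ bit 11 → (0xe099>>11)&0x7 = 0x4
flags:11 @ bit 0 → (0xe099>>0)&0x7ff = 0x99  ←
flags signed 11b, MSB=0: value = 153

153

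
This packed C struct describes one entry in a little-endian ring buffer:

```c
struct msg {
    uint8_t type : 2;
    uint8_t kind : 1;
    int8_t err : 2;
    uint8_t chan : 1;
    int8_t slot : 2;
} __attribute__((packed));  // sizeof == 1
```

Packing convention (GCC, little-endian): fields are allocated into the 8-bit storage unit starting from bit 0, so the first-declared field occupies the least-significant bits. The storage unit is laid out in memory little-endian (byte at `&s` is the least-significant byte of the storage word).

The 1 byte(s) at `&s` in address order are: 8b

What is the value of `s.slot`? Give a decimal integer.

[0]=0x8b (little-endian) → word 0x8b
type:2 @ bit 0 → (0x8b>>0)&0x3 = 0x3
kind:1 @ bit 2 → (0x8b>>2)&0x1 = 0x0
err:2 @ bit 3 → (0x8b>>3)&0x3 = 0x1
chan:1 @ bit 5 → (0x8b>>5)&0x1 = 0x0
slot:2 @ bit 6 → (0x8b>>6)&0x3 = 0x2  ←
slot signed 2b, MSB=1: 2 - 4 = -2

-2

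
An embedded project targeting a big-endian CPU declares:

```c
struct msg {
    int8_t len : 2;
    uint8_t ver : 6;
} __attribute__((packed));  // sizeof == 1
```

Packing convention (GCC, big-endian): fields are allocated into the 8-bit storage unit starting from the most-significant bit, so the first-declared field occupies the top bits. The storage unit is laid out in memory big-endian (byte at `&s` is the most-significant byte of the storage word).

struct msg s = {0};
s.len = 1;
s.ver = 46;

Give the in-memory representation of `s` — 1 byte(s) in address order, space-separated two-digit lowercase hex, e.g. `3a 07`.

[6+:2] len=1 & 0x3 = 0x1; word=0x40
[0+:6] ver=46 & 0x3f = 0x2e; word=0x6e
word = 0x6e → big-endian bytes:
  [0]=0x6e

6e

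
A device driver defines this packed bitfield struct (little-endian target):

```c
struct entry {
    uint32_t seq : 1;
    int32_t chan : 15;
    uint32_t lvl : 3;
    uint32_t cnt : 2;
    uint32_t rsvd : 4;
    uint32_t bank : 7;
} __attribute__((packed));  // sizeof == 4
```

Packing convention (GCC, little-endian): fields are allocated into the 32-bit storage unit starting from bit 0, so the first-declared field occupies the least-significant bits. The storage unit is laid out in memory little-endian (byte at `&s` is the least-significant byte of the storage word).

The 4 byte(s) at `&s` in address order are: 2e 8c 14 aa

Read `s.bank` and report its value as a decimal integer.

85

[0]=0x2e [1]=0x8c [2]=0x14 [3]=0xaa (little-endian) → word 0xaa148c2e
seq [0+:1] = (word>>0) & 0x1 = 0
chan [1+:15] = (word>>1) & 0x7fff = 17943
lvl [16+:3] = (word>>16) & 0x7 = 4
cnt [19+:2] = (word>>19) & 0x3 = 2
rsvd [21+:4] = (word>>21) & 0xf = 0
bank [25+:7] = (word>>25) & 0x7f = 85  ←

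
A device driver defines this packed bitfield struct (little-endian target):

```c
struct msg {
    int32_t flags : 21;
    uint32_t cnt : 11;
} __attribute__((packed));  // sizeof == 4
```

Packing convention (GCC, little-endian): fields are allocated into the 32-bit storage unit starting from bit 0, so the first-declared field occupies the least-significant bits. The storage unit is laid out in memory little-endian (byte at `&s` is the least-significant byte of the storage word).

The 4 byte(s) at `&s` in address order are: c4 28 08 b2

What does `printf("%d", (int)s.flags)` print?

534724

[0]=0xc4 [1]=0x28 [2]=0x08 [3]=0xb2 (little-endian) → word 0xb20828c4
flags [0+:21] = (word>>0) & 0x1fffff = 534724  ←
cnt [21+:11] = (word>>21) & 0x7ff = 1424
flags signed 21b, MSB=0: value = 534724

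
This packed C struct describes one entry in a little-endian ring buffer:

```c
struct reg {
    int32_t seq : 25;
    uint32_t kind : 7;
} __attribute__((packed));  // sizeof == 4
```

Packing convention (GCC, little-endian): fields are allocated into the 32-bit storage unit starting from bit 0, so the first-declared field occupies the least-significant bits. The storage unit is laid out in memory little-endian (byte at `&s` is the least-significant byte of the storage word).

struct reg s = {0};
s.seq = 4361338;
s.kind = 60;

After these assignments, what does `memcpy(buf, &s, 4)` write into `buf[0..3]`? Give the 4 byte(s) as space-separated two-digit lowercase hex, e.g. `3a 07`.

seq:25 = 4361338 → 0x428c7a << 0 → word 0x00428c7a
kind:7 = 60 → 0x3c << 25 → word 0x78428c7a
word = 0x78428c7a → little-endian bytes:
  [0]=0x7a  [1]=0x8c  [2]=0x42  [3]=0x78

7a 8c 42 78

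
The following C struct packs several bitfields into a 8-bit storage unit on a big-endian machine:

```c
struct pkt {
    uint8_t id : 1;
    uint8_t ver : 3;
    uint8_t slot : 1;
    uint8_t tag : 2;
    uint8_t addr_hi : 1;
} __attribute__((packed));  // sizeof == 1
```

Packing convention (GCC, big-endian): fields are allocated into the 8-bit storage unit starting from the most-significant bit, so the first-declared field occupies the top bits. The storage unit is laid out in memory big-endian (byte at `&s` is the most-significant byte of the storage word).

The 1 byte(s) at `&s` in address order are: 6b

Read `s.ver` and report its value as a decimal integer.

6

[0]=0x6b (big-endian) → word 0x6b
id [7+:1] = (word>>7) & 0x1 = 0
ver [4+:3] = (word>>4) & 0x7 = 6  ←
slot [3+:1] = (word>>3) & 0x1 = 1
tag [1+:2] = (word>>1) & 0x3 = 1
addr_hi [0+:1] = (word>>0) & 0x1 = 1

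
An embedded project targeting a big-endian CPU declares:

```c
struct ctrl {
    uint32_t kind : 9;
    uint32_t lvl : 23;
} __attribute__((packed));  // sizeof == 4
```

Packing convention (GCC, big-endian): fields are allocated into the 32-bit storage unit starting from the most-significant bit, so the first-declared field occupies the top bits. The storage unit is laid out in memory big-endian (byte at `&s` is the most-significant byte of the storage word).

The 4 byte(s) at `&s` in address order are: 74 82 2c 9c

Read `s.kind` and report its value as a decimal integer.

[0]=0x74 [1]=0x82 [2]=0x2c [3]=0x9c (big-endian) → word 0x74822c9c
kind:9 @ bit 23 → (0x74822c9c>>23)&0x1ff = 0xe9  ←
lvl:23 @ bit 0 → (0x74822c9c>>0)&0x7fffff = 0x22c9c

233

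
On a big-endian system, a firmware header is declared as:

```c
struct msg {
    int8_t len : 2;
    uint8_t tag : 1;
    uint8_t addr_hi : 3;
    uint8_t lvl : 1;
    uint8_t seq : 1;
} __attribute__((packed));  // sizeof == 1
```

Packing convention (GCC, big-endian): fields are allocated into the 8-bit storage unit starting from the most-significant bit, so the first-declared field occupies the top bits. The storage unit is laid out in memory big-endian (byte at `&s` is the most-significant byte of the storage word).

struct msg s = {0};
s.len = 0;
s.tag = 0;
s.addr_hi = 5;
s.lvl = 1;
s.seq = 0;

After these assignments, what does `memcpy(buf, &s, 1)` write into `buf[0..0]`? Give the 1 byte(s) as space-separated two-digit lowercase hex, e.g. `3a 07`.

len (2b) val=0 bits=0x0 at bit 6: 0x00
tag (1b) val=0 bits=0x0 at bit 5: 0x00
addr_hi (3b) val=5 bits=0x5 at bit 2: 0x14
lvl (1b) val=1 bits=0x1 at bit 1: 0x16
seq (1b) val=0 bits=0x0 at bit 0: 0x16
word = 0x16 → big-endian bytes:
  [0]=0x16

16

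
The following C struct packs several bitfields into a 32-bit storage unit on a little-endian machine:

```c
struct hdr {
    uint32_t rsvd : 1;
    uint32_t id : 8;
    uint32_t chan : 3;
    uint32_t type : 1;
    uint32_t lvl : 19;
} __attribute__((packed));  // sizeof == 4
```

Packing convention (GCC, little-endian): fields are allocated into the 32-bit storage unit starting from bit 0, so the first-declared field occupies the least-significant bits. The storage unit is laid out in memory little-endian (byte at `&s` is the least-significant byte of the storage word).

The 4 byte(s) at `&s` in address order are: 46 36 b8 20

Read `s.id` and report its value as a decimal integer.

[0]=0x46 [1]=0x36 [2]=0xb8 [3]=0x20 (little-endian) → word 0x20b83646
rsvd [0+:1] = (word>>0) & 0x1 = 0
id [1+:8] = (word>>1) & 0xff = 35  ←
chan [9+:3] = (word>>9) & 0x7 = 3
type [12+:1] = (word>>12) & 0x1 = 1
lvl [13+:19] = (word>>13) & 0x7ffff = 67009

35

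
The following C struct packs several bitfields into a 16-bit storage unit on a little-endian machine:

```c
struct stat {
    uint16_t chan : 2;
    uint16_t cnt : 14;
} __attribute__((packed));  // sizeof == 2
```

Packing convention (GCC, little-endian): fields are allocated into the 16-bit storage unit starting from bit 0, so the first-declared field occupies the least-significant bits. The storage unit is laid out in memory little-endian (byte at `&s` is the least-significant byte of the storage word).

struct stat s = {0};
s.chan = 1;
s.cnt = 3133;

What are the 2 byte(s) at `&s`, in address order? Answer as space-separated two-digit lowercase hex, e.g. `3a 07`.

f5 30

chan:2 = 1 → 0x1 << 0 → word 0x0001
cnt:14 = 3133 → 0xc3d << 2 → word 0x30f5
word = 0x30f5 → little-endian bytes:
  [0]=0xf5  [1]=0x30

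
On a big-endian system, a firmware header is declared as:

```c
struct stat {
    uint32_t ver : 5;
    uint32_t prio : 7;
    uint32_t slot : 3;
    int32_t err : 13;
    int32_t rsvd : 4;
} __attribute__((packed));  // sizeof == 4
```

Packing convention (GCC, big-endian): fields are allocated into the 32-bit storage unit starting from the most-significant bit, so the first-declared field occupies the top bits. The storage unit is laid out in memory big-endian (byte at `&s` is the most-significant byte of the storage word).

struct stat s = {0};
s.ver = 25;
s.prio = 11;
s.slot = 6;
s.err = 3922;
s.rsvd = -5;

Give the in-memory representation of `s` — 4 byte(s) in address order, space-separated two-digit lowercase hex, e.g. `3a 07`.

ver:5 = 25 → 0x19 << 27 → word 0xc8000000
prio:7 = 11 → 0xb << 20 → word 0xc8b00000
slot:3 = 6 → 0x6 << 17 → word 0xc8bc0000
err:13 = 3922 → 0xf52 << 4 → word 0xc8bcf520
rsvd:4 = -5 → 0xb << 0 → word 0xc8bcf52b
word = 0xc8bcf52b → big-endian bytes:
  [0]=0xc8  [1]=0xbc  [2]=0xf5  [3]=0x2b

c8 bc f5 2b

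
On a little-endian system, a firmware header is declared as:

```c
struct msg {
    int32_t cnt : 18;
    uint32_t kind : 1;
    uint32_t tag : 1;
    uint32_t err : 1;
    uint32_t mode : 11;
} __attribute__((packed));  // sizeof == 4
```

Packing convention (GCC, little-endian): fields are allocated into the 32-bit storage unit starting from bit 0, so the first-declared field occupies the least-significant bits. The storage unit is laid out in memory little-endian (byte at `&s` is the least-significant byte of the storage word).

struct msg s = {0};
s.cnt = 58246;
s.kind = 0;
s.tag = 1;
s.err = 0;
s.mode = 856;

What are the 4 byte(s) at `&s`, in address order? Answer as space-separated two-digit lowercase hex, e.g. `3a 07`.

86 e3 08 6b

[0+:18] cnt=58246 & 0x3ffff = 0xe386; word=0x0000e386
[18+:1] kind=0 & 0x1 = 0x0; word=0x0000e386
[19+:1] tag=1 & 0x1 = 0x1; word=0x0008e386
[20+:1] err=0 & 0x1 = 0x0; word=0x0008e386
[21+:11] mode=856 & 0x7ff = 0x358; word=0x6b08e386
word = 0x6b08e386 → little-endian bytes:
  [0]=0x86  [1]=0xe3  [2]=0x08  [3]=0x6b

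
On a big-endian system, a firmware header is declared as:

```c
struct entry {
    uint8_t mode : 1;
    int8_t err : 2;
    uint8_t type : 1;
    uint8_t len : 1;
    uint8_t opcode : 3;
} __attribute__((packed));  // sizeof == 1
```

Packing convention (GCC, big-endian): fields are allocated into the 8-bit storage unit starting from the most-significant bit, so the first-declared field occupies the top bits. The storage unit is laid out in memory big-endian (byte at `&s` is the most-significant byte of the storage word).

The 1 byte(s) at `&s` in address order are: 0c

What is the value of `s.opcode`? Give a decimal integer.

4

[0]=0x0c (big-endian) → word 0x0c
mode:1 @ bit 7 → (0x0c>>7)&0x1 = 0x0
err:2 @ bit 5 → (0x0c>>5)&0x3 = 0x0
type:1 @ bit 4 → (0x0c>>4)&0x1 = 0x0
len:1 @ bit 3 → (0x0c>>3)&0x1 = 0x1
opcode:3 @ bit 0 → (0x0c>>0)&0x7 = 0x4  ←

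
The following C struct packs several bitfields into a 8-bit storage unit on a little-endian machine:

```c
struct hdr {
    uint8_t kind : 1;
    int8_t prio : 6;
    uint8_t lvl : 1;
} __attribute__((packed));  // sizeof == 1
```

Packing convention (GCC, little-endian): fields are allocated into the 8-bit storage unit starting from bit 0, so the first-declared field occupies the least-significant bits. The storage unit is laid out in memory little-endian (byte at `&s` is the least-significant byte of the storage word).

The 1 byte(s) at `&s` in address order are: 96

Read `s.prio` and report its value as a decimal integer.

[0]=0x96 (little-endian) → word 0x96
kind:1 @ bit 0 → (0x96>>0)&0x1 = 0x0
prio:6 @ bit 1 → (0x96>>1)&0x3f = 0xb  ←
lvl:1 @ bit 7 → (0x96>>7)&0x1 = 0x1
prio signed 6b, MSB=0: value = 11

11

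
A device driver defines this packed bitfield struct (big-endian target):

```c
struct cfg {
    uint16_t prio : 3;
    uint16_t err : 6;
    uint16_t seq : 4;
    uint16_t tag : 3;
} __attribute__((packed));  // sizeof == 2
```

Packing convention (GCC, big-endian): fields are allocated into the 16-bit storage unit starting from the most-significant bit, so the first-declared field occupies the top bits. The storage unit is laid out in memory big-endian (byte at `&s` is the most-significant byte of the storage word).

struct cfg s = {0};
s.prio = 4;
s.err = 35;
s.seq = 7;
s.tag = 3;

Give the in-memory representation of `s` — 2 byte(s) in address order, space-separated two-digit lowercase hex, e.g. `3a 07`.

91 bb

prio (3b) val=4 bits=0x4 at bit 13: 0x8000
err (6b) val=35 bits=0x23 at bit 7: 0x9180
seq (4b) val=7 bits=0x7 at bit 3: 0x91b8
tag (3b) val=3 bits=0x3 at bit 0: 0x91bb
word = 0x91bb → big-endian bytes:
  [0]=0x91  [1]=0xbb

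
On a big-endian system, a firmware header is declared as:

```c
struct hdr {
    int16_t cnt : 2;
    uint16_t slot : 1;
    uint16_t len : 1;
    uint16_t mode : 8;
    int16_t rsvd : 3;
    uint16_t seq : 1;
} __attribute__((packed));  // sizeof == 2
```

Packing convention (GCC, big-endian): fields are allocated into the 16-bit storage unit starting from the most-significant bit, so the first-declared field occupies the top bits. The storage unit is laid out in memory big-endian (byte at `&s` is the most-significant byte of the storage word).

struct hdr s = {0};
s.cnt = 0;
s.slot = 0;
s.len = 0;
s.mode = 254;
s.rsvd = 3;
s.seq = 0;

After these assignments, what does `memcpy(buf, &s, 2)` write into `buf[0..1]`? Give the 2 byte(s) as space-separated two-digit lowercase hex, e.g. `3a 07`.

0f e6

[14+:2] cnt=0 & 0x3 = 0x0; word=0x0000
[13+:1] slot=0 & 0x1 = 0x0; word=0x0000
[12+:1] len=0 & 0x1 = 0x0; word=0x0000
[4+:8] mode=254 & 0xff = 0xfe; word=0x0fe0
[1+:3] rsvd=3 & 0x7 = 0x3; word=0x0fe6
[0+:1] seq=0 & 0x1 = 0x0; word=0x0fe6
word = 0x0fe6 → big-endian bytes:
  [0]=0x0f  [1]=0xe6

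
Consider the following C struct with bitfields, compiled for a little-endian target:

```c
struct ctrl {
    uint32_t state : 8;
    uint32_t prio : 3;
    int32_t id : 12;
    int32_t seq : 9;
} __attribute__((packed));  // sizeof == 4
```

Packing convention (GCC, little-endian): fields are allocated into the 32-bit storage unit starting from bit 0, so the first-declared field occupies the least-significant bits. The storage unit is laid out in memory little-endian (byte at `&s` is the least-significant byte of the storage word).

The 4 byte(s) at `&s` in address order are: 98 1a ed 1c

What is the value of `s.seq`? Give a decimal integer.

57

[0]=0x98 [1]=0x1a [2]=0xed [3]=0x1c (little-endian) → word 0x1ced1a98
state:8 @ bit 0 → (0x1ced1a98>>0)&0xff = 0x98
prio:3 @ bit 8 → (0x1ced1a98>>8)&0x7 = 0x2
id:12 @ bit 11 → (0x1ced1a98>>11)&0xfff = 0xda3
seq:9 @ bit 23 → (0x1ced1a98>>23)&0x1ff = 0x39  ←
seq signed 9b, MSB=0: value = 57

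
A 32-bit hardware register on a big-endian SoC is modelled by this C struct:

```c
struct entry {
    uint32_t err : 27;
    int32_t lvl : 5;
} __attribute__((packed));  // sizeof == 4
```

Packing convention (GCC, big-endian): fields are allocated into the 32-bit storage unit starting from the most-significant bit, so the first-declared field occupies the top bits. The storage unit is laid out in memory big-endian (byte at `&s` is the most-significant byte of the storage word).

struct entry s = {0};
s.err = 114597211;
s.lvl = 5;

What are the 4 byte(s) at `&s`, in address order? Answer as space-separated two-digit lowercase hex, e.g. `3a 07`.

[5+:27] err=114597211 & 0x7ffffff = 0x6d49d5b; word=0xda93ab60
[0+:5] lvl=5 & 0x1f = 0x5; word=0xda93ab65
word = 0xda93ab65 → big-endian bytes:
  [0]=0xda  [1]=0x93  [2]=0xab  [3]=0x65

da 93 ab 65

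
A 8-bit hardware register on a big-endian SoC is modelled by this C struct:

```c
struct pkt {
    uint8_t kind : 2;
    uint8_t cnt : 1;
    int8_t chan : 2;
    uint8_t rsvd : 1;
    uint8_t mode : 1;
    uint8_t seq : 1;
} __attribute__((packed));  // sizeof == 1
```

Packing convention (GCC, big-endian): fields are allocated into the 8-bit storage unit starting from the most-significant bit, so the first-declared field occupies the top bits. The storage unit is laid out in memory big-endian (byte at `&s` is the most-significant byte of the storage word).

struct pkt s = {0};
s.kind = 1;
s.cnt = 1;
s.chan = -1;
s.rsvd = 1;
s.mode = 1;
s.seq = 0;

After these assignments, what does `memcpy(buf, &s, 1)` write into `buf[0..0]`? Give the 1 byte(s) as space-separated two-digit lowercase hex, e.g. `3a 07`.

7e

kind:2 = 1 → 0x1 << 6 → word 0x40
cnt:1 = 1 → 0x1 << 5 → word 0x60
chan:2 = -1 → 0x3 << 3 → word 0x78
rsvd:1 = 1 → 0x1 << 2 → word 0x7c
mode:1 = 1 → 0x1 << 1 → word 0x7e
seq:1 = 0 → 0x0 << 0 → word 0x7e
word = 0x7e → big-endian bytes:
  [0]=0x7e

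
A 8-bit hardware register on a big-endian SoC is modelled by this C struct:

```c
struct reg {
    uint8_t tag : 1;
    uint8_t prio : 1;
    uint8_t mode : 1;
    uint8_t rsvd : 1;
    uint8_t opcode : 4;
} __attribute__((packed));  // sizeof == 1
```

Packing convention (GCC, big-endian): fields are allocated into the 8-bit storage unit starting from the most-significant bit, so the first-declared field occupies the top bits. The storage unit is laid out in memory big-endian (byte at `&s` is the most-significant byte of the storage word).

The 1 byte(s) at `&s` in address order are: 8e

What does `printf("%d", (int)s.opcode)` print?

14

[0]=0x8e (big-endian) → word 0x8e
tag [7+:1] = (word>>7) & 0x1 = 1
prio [6+:1] = (word>>6) & 0x1 = 0
mode [5+:1] = (word>>5) & 0x1 = 0
rsvd [4+:1] = (word>>4) & 0x1 = 0
opcode [0+:4] = (word>>0) & 0xf = 14  ←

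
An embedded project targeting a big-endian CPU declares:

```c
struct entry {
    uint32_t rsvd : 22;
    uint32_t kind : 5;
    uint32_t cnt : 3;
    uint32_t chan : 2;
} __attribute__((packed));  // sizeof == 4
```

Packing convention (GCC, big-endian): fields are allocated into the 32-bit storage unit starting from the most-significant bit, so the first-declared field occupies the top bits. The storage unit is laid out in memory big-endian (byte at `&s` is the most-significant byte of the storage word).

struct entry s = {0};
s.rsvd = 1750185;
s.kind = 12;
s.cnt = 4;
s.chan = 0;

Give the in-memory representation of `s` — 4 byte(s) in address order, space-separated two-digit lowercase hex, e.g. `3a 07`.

rsvd:22 = 1750185 → 0x1ab4a9 << 10 → word 0x6ad2a400
kind:5 = 12 → 0xc << 5 → word 0x6ad2a580
cnt:3 = 4 → 0x4 << 2 → word 0x6ad2a590
chan:2 = 0 → 0x0 << 0 → word 0x6ad2a590
word = 0x6ad2a590 → big-endian bytes:
  [0]=0x6a  [1]=0xd2  [2]=0xa5  [3]=0x90

6a d2 a5 90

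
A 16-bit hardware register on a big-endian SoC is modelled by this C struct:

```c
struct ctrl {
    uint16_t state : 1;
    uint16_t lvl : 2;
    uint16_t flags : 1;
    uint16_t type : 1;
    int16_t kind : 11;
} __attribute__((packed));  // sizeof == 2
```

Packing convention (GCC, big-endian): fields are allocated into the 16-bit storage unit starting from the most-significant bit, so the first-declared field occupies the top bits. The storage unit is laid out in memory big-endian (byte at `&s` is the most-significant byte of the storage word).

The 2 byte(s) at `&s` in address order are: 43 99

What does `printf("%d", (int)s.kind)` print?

[0]=0x43 [1]=0x99 (big-endian) → word 0x4399
state [15+:1] = (word>>15) & 0x1 = 0
lvl [13+:2] = (word>>13) & 0x3 = 2
flags [12+:1] = (word>>12) & 0x1 = 0
type [11+:1] = (word>>11) & 0x1 = 0
kind [0+:11] = (word>>0) & 0x7ff = 921  ←
kind signed 11b, MSB=0: value = 921

921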